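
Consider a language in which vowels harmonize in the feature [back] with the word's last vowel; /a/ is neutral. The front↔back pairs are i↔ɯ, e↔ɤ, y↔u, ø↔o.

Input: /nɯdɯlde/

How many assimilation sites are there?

2

/ɯ/ harmonizes with /e/ ([-back]) → [i]
/ɯ/ harmonizes with /e/ ([-back]) → [i]
2 segments change.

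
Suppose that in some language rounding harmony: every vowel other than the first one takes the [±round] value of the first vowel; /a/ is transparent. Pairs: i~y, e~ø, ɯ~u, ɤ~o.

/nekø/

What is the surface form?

[neke]

/ø/ harmonizes with /e/ ([-round]) → [e]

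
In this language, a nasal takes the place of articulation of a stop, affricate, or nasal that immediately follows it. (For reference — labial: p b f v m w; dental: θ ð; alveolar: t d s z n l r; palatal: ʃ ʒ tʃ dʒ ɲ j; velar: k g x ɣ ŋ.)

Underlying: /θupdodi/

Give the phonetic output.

no segment meets the rule's conditions; no change.

[θupdodi]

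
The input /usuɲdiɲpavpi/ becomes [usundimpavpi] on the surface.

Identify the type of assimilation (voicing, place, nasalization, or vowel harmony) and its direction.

/ɲ/→[n] /ɲ/→[m].
Each target copies a feature from the following segment, so the direction is regressive.

place assimilation, regressive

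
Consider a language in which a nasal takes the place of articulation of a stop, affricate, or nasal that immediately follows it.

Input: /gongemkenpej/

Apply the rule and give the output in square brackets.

/n/ before /g/ (velar) → [ŋ]
/m/ before /k/ (velar) → [ŋ]
/n/ before /p/ (labial) → [m]

[goŋgeŋkempej]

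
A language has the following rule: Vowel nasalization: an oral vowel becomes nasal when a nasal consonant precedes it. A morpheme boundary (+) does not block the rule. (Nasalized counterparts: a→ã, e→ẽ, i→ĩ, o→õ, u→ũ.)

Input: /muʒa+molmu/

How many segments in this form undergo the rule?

/u/ after nasal /m/ → [ũ]
/o/ after nasal /m/ → [õ]
/u/ after nasal /m/ → [ũ]
3 segments change.

3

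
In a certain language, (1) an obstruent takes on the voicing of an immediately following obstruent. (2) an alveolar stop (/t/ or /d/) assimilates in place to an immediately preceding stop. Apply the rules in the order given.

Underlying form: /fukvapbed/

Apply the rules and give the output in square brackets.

Rule 1: /k/ before /v/ (voiced) → [g]
Rule 1: /p/ before /b/ (voiced) → [b]
After rule 1: fugvabbed
Rule 2: no segment meets the rule's conditions; no change.

[fugvabbed]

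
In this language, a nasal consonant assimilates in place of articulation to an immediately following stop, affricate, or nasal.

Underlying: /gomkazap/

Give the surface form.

/m/ before /k/ (velar) → [ŋ]

[goŋkazap]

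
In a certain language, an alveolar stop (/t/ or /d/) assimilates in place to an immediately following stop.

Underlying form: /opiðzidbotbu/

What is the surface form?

/d/ before /b/ (labial) → [b]
/t/ before /b/ (labial) → [p]

[opiðzibbopbu]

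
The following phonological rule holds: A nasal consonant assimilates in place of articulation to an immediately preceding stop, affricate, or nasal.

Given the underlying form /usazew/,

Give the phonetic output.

no segment meets the rule's conditions; no change.

[usazew]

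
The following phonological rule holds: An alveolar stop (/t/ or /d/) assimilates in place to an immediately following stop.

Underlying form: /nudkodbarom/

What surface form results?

[nugkobbarom]

/d/ before /k/ (velar) → [g]
/d/ before /b/ (labial) → [b]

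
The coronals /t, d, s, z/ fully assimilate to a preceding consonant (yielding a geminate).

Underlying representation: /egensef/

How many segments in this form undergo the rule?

1

/s/ after /n/ → [n] (total assimilation)
1 segment changes.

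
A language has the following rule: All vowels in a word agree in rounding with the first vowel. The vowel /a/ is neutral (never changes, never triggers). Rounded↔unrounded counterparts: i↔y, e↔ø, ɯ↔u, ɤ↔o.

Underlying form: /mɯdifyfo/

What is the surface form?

[mɯdififɤ]

/y/ harmonizes with /ɯ/ ([-round]) → [i]
/o/ harmonizes with /ɯ/ ([-round]) → [ɤ]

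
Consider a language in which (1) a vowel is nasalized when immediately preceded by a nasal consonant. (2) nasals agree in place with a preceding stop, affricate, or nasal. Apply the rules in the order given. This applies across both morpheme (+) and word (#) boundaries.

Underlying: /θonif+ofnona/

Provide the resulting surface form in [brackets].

Rule 1: /i/ after nasal /n/ → [ĩ]
Rule 1: /o/ after nasal /n/ → [õ]
Rule 1: /a/ after nasal /n/ → [ã]
After rule 1: θonĩf+ofnõnã
Rule 2: no segment meets the rule's conditions; no change.

[θonĩf+ofnõnã]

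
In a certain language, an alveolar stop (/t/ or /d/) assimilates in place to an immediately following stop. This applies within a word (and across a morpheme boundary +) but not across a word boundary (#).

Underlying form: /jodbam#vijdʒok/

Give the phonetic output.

/d/ before /b/ (labial) → [b]

[jobbam#vijdʒok]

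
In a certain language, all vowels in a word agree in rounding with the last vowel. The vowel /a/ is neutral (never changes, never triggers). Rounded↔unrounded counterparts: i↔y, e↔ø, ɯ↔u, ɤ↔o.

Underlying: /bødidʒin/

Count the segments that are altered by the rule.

/ø/ harmonizes with /i/ ([-round]) → [e]
1 segment changes.

1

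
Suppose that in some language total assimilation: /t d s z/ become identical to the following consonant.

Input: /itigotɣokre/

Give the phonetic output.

/t/ before /ɣ/ → [ɣ] (total assimilation)

[itigoɣɣokre]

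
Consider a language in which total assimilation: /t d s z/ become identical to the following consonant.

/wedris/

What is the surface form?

[werris]

/d/ before /r/ → [r] (total assimilation)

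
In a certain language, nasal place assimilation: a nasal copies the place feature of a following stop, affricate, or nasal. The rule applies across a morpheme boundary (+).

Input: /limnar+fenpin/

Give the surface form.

/m/ before /n/ (alveolar) → [n]
/n/ before /p/ (labial) → [m]

[linnar+fempin]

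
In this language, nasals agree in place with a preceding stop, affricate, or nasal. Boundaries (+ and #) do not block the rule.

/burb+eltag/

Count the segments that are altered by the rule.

No segment meets the rule's conditions.

0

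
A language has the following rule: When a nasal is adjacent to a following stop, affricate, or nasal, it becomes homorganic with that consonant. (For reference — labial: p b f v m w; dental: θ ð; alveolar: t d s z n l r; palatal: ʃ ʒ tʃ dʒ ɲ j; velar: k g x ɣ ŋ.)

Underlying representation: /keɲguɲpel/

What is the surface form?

[keŋgumpel]

/ɲ/ before /g/ (velar) → [ŋ]
/ɲ/ before /p/ (labial) → [m]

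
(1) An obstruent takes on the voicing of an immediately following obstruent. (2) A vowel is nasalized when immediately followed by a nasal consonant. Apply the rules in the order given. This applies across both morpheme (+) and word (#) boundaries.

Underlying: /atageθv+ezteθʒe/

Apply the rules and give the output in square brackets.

Rule 1: /θ/ before /v/ (voiced) → [ð]
Rule 1: /z/ before /t/ (voiceless) → [s]
Rule 1: /θ/ before /ʒ/ (voiced) → [ð]
After rule 1: atageðv+esteðʒe
Rule 2: no segment meets the rule's conditions; no change.

[atageðv+esteðʒe]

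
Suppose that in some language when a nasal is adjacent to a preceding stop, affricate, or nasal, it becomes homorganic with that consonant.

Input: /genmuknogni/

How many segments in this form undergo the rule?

3

/m/ after /n/ (alveolar) → [n]
/n/ after /k/ (velar) → [ŋ]
/n/ after /g/ (velar) → [ŋ]
3 segments change.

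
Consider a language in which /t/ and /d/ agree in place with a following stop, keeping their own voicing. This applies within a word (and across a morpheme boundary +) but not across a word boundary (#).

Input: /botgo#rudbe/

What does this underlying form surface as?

[bokgo#rubbe]

/t/ before /g/ (velar) → [k]
/d/ before /b/ (labial) → [b]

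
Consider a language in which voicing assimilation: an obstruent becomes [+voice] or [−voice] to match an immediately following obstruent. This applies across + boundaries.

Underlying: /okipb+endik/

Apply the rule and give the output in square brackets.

/p/ before /b/ (voiced) → [b]

[okibb+endik]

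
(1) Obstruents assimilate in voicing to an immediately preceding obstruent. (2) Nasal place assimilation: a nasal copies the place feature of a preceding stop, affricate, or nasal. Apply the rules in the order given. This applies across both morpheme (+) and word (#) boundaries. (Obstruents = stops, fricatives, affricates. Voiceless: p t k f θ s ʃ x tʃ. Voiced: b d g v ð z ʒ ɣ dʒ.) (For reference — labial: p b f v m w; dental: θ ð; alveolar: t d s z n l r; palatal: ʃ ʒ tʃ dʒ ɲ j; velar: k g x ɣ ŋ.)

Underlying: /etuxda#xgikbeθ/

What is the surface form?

Rule 1: /d/ after /x/ (voiceless) → [t]
Rule 1: /g/ after /x/ (voiceless) → [k]
Rule 1: /b/ after /k/ (voiceless) → [p]
After rule 1: etuxta#xkikpeθ
Rule 2: no segment meets the rule's conditions; no change.

[etuxta#xkikpeθ]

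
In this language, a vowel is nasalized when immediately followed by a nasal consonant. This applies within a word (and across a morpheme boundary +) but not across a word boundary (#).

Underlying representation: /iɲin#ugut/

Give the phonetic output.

/i/ before nasal /ɲ/ → [ĩ]
/i/ before nasal /n/ → [ĩ]

[ĩɲĩn#ugut]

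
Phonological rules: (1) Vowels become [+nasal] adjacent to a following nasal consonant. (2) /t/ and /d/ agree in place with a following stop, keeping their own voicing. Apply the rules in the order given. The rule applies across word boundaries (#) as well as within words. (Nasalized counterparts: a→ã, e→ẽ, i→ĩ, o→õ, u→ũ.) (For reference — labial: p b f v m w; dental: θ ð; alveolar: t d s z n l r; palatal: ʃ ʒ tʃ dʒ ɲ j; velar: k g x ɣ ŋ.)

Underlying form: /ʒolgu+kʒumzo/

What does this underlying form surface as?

Rule 1: /u/ before nasal /m/ → [ũ]
After rule 1: ʒolgu+kʒũmzo
Rule 2: no segment meets the rule's conditions; no change.

[ʒolgu+kʒũmzo]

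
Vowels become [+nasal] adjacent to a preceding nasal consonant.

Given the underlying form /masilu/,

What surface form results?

[mãsilu]

/a/ after nasal /m/ → [ã]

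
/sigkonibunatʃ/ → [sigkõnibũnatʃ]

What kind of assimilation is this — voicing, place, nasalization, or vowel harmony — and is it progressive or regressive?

nasalization, regressive

/o/→[õ] /u/→[ũ].
Each target copies a feature from the following segment, so the direction is regressive.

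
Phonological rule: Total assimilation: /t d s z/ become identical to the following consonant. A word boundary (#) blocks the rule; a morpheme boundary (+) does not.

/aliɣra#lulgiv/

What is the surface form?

no segment meets the rule's conditions; no change.

[aliɣra#lulgiv]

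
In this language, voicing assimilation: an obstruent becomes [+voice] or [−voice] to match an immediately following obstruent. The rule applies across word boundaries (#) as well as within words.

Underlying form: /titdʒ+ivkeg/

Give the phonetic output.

[tiddʒ+ifkeg]

/t/ before /dʒ/ (voiced) → [d]
/v/ before /k/ (voiceless) → [f]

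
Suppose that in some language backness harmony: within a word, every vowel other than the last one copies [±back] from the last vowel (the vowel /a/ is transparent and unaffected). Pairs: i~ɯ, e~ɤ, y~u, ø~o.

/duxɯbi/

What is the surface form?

[dyxibi]

/u/ harmonizes with /i/ ([-back]) → [y]
/ɯ/ harmonizes with /i/ ([-back]) → [i]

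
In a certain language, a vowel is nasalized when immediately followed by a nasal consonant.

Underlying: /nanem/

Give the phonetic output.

[nãnẽm]

/a/ before nasal /n/ → [ã]
/e/ before nasal /m/ → [ẽ]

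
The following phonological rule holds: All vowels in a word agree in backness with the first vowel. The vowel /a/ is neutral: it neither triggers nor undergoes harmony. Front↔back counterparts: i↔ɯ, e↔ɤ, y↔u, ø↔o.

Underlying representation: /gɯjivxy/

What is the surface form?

[gɯjɯvxu]

/i/ harmonizes with /ɯ/ ([+back]) → [ɯ]
/y/ harmonizes with /ɯ/ ([+back]) → [u]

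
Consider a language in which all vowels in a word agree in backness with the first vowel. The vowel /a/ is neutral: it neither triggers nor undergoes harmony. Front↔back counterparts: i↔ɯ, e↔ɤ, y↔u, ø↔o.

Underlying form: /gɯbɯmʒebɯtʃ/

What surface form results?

/e/ harmonizes with /ɯ/ ([+back]) → [ɤ]

[gɯbɯmʒɤbɯtʃ]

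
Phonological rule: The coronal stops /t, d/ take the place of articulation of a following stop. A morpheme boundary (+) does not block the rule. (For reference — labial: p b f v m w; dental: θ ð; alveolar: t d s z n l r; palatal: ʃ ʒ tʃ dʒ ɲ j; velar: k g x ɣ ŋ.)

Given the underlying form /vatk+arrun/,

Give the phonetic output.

[vakk+arrun]

/t/ before /k/ (velar) → [k]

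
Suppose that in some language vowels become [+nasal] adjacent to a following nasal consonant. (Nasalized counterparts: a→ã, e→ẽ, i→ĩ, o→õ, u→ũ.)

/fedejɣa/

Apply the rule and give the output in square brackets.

[fedejɣa]

no segment meets the rule's conditions; no change.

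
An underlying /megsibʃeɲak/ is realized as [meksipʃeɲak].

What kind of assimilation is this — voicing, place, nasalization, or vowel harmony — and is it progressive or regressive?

/g/→[k] /b/→[p].
Each target copies a feature from the following segment, so the direction is regressive.

voicing assimilation, regressive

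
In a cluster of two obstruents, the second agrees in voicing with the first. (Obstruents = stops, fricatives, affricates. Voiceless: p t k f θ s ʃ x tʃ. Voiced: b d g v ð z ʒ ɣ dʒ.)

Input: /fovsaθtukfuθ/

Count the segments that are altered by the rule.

1

/s/ after /v/ (voiced) → [z]
1 segment changes.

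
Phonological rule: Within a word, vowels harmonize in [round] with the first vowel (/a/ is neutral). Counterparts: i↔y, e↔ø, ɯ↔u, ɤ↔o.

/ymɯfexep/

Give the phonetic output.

[ymuføxøp]

/ɯ/ harmonizes with /y/ ([+round]) → [u]
/e/ harmonizes with /y/ ([+round]) → [ø]
/e/ harmonizes with /y/ ([+round]) → [ø]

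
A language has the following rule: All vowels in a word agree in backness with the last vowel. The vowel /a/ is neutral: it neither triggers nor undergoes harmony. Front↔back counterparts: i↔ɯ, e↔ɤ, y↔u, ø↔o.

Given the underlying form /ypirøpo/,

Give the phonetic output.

[upɯropo]

/y/ harmonizes with /o/ ([+back]) → [u]
/i/ harmonizes with /o/ ([+back]) → [ɯ]
/ø/ harmonizes with /o/ ([+back]) → [o]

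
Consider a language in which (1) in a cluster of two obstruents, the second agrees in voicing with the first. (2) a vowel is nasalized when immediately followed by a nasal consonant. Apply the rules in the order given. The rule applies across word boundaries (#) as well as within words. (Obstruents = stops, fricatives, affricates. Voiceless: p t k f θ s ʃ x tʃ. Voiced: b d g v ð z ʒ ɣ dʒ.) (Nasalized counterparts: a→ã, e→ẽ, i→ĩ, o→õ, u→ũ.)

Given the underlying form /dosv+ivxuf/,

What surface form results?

Rule 1: /v/ after /s/ (voiceless) → [f]
Rule 1: /x/ after /v/ (voiced) → [ɣ]
After rule 1: dosf+ivɣuf
Rule 2: no segment meets the rule's conditions; no change.

[dosf+ivɣuf]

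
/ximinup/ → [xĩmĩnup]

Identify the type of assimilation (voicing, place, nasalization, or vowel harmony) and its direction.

nasalization, regressive

/i/→[ĩ] /i/→[ĩ].
Each target copies a feature from the following segment, so the direction is regressive.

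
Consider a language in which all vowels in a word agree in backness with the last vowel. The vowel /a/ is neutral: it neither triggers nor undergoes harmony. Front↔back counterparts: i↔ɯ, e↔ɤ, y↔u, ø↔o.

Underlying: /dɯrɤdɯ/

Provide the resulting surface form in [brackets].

[dɯrɤdɯ]

no segment meets the rule's conditions; no change.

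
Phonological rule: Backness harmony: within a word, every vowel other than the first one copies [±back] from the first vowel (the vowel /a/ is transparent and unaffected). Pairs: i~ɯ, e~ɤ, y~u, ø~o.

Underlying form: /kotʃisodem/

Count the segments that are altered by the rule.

/i/ harmonizes with /o/ ([+back]) → [ɯ]
/e/ harmonizes with /o/ ([+back]) → [ɤ]
2 segments change.

2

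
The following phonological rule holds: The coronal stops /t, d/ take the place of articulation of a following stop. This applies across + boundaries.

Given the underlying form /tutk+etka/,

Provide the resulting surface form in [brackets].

[tukk+ekka]

/t/ before /k/ (velar) → [k]
/t/ before /k/ (velar) → [k]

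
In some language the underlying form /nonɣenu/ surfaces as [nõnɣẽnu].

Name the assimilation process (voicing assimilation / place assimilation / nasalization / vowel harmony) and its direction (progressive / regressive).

/o/→[õ] /e/→[ẽ].
Each target copies a feature from the following segment, so the direction is regressive.

nasalization, regressive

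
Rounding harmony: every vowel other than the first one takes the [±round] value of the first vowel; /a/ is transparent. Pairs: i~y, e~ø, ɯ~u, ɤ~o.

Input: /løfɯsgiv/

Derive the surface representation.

[løfusgyv]

/ɯ/ harmonizes with /ø/ ([+round]) → [u]
/i/ harmonizes with /ø/ ([+round]) → [y]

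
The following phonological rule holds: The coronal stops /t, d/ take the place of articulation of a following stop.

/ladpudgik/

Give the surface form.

/d/ before /p/ (labial) → [b]
/d/ before /g/ (velar) → [g]

[labpuggik]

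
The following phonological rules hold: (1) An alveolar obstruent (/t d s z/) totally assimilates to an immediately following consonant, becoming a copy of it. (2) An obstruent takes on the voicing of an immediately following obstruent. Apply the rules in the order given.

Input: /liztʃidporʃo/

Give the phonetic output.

[litʃtʃipporʃo]

Rule 1: /z/ before /tʃ/ → [tʃ] (total assimilation)
Rule 1: /d/ before /p/ → [p] (total assimilation)
After rule 1: litʃtʃipporʃo
Rule 2: no segment meets the rule's conditions; no change.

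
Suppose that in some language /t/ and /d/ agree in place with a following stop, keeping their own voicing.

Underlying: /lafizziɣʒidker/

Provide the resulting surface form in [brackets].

/d/ before /k/ (velar) → [g]

[lafizziɣʒigker]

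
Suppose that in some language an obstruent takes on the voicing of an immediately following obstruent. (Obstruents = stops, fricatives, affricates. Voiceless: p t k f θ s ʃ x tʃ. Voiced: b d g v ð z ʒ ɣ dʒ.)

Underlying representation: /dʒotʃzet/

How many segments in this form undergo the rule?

/tʃ/ before /z/ (voiced) → [dʒ]
1 segment changes.

1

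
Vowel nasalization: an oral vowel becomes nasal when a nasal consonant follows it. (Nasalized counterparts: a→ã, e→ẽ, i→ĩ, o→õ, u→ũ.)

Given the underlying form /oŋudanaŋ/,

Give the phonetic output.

[õŋudãnãŋ]

/o/ before nasal /ŋ/ → [õ]
/a/ before nasal /n/ → [ã]
/a/ before nasal /ŋ/ → [ã]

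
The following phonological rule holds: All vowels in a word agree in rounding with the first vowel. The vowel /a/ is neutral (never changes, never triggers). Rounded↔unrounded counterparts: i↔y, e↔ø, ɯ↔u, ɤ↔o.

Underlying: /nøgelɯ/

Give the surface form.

/e/ harmonizes with /ø/ ([+round]) → [ø]
/ɯ/ harmonizes with /ø/ ([+round]) → [u]

[nøgølu]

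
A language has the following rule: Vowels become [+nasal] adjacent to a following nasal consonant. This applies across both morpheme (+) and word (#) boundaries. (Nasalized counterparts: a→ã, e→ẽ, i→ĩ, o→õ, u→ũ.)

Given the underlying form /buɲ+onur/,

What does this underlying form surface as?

/u/ before nasal /ɲ/ → [ũ]
/o/ before nasal /n/ → [õ]

[bũɲ+õnur]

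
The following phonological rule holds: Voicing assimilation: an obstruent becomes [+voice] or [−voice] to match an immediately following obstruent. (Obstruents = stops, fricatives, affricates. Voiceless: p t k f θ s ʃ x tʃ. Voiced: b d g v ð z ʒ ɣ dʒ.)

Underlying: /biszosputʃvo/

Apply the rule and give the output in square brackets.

[bizzospudʒvo]

/s/ before /z/ (voiced) → [z]
/tʃ/ before /v/ (voiced) → [dʒ]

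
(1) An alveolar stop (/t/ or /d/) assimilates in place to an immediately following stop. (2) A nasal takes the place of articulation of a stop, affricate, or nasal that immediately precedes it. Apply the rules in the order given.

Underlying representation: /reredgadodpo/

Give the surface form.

Rule 1: /d/ before /g/ (velar) → [g]
Rule 1: /d/ before /p/ (labial) → [b]
After rule 1: rereggadobpo
Rule 2: no segment meets the rule's conditions; no change.

[rereggadobpo]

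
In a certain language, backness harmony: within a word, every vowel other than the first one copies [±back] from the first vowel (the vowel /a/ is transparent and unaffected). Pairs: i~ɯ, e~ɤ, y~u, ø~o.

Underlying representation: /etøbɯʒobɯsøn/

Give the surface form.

[etøbiʒøbisøn]

/ɯ/ harmonizes with /e/ ([-back]) → [i]
/o/ harmonizes with /e/ ([-back]) → [ø]
/ɯ/ harmonizes with /e/ ([-back]) → [i]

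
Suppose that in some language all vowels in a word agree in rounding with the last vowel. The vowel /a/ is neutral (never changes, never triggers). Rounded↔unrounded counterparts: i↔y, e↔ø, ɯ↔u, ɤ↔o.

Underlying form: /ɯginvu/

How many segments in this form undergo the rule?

/ɯ/ harmonizes with /u/ ([+round]) → [u]
/i/ harmonizes with /u/ ([+round]) → [y]
2 segments change.

2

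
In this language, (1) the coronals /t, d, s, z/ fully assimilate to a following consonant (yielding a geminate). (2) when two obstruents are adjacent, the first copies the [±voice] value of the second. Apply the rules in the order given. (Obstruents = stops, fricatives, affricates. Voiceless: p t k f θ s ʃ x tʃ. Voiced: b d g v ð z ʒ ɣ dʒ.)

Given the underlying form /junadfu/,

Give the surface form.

[junaffu]

Rule 1: /d/ before /f/ → [f] (total assimilation)
After rule 1: junaffu
Rule 2: no segment meets the rule's conditions; no change.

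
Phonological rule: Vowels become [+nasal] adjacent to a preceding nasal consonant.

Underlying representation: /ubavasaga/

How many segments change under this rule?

No segment meets the rule's conditions.

0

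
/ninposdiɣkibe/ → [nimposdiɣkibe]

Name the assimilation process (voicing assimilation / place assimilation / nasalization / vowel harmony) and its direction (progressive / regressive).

/n/→[m].
Each target copies a feature from the following segment, so the direction is regressive.

place assimilation, regressive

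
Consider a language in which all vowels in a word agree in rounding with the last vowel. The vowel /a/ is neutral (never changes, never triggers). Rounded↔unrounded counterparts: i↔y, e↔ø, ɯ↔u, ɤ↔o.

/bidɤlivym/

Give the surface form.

/i/ harmonizes with /y/ ([+round]) → [y]
/ɤ/ harmonizes with /y/ ([+round]) → [o]
/i/ harmonizes with /y/ ([+round]) → [y]

[bydolyvym]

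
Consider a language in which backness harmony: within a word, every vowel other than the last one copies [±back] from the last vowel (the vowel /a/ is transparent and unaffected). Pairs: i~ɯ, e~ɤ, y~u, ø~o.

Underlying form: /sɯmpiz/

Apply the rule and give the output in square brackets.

[simpiz]

/ɯ/ harmonizes with /i/ ([-back]) → [i]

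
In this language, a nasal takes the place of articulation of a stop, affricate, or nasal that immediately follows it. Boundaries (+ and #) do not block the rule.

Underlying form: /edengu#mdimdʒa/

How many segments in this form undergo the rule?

/n/ before /g/ (velar) → [ŋ]
/m/ before /d/ (alveolar) → [n]
/m/ before /dʒ/ (palatal) → [ɲ]
3 segments change.

3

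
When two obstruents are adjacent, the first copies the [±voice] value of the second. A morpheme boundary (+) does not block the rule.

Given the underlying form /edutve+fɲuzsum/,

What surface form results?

[edudve+fɲussum]

/t/ before /v/ (voiced) → [d]
/z/ before /s/ (voiceless) → [s]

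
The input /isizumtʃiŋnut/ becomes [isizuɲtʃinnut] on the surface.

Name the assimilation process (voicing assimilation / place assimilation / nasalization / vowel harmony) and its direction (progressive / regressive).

place assimilation, regressive

/m/→[ɲ] /ŋ/→[n].
Each target copies a feature from the following segment, so the direction is regressive.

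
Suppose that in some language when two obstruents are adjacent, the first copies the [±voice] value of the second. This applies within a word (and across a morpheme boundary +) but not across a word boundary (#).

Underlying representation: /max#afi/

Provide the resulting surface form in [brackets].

no segment meets the rule's conditions; no change.

[max#afi]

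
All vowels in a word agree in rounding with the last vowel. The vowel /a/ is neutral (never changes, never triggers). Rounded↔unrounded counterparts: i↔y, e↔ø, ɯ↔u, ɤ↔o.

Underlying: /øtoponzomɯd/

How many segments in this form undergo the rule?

4

/ø/ harmonizes with /ɯ/ ([-round]) → [e]
/o/ harmonizes with /ɯ/ ([-round]) → [ɤ]
/o/ harmonizes with /ɯ/ ([-round]) → [ɤ]
/o/ harmonizes with /ɯ/ ([-round]) → [ɤ]
4 segments change.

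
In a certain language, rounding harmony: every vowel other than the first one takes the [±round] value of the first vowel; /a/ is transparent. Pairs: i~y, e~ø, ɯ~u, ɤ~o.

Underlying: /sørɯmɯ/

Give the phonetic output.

/ɯ/ harmonizes with /ø/ ([+round]) → [u]
/ɯ/ harmonizes with /ø/ ([+round]) → [u]

[sørumu]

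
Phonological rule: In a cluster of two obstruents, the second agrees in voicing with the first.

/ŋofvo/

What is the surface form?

[ŋoffo]

/v/ after /f/ (voiceless) → [f]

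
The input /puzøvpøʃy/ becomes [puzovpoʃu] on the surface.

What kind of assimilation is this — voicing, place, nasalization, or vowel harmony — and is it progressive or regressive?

/ø/→[o] /ø/→[o] /y/→[u].
Vowels agree with the first vowel, so the harmony is progressive.

vowel harmony, progressive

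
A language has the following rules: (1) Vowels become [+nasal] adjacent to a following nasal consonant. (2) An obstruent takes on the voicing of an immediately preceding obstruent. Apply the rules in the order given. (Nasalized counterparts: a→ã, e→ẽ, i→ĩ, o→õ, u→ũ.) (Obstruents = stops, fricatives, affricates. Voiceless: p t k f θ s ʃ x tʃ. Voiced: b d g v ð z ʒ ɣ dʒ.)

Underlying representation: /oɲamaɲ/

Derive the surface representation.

[õɲãmãɲ]

Rule 1: /o/ before nasal /ɲ/ → [õ]
Rule 1: /a/ before nasal /m/ → [ã]
Rule 1: /a/ before nasal /ɲ/ → [ã]
After rule 1: õɲãmãɲ
Rule 2: no segment meets the rule's conditions; no change.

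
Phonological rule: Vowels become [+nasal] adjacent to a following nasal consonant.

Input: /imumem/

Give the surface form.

[ĩmũmẽm]

/i/ before nasal /m/ → [ĩ]
/u/ before nasal /m/ → [ũ]
/e/ before nasal /m/ → [ẽ]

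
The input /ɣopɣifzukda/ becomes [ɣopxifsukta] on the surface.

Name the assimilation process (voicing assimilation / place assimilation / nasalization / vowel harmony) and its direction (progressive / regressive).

/ɣ/→[x] /z/→[s] /d/→[t].
Each target copies a feature from the preceding segment, so the direction is progressive.

voicing assimilation, progressive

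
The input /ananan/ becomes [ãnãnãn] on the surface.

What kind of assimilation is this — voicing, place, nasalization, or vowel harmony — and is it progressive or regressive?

/a/→[ã] /a/→[ã] /a/→[ã].
Each target copies a feature from the following segment, so the direction is regressive.

nasalization, regressive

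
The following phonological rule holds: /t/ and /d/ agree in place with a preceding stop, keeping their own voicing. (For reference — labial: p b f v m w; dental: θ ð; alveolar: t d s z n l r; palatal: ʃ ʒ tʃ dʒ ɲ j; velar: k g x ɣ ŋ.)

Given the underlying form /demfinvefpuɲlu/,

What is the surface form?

[demfinvefpuɲlu]

no segment meets the rule's conditions; no change.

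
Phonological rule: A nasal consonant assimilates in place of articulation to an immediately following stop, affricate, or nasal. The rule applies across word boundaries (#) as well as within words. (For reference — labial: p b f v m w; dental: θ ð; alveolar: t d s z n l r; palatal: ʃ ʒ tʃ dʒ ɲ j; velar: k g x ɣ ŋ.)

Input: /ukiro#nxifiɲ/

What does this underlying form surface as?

no segment meets the rule's conditions; no change.

[ukiro#nxifiɲ]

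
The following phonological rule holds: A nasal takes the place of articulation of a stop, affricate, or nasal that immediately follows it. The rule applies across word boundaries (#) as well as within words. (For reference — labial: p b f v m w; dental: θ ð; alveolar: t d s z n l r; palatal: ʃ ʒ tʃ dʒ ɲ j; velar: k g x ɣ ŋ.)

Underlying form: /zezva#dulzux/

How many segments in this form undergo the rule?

No segment meets the rule's conditions.

0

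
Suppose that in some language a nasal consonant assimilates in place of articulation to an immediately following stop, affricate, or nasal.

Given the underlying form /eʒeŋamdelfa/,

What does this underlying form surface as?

/m/ before /d/ (alveolar) → [n]

[eʒeŋandelfa]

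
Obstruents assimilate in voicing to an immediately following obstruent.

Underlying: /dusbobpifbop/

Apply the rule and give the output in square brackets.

/s/ before /b/ (voiced) → [z]
/b/ before /p/ (voiceless) → [p]
/f/ before /b/ (voiced) → [v]

[duzboppivbop]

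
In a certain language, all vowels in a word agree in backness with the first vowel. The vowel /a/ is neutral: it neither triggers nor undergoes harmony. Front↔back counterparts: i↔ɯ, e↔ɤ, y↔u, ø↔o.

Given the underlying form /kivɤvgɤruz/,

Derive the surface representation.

[kivevgeryz]

/ɤ/ harmonizes with /i/ ([-back]) → [e]
/ɤ/ harmonizes with /i/ ([-back]) → [e]
/u/ harmonizes with /i/ ([-back]) → [y]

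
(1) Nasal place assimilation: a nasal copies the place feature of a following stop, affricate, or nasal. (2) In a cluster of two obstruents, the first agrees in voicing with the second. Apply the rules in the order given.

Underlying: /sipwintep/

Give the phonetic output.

[sipwintep]

Rule 1: no segment meets the rule's conditions; no change.
After rule 1: sipwintep
Rule 2: no segment meets the rule's conditions; no change.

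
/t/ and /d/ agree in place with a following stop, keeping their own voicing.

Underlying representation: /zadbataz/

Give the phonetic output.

[zabbataz]

/d/ before /b/ (labial) → [b]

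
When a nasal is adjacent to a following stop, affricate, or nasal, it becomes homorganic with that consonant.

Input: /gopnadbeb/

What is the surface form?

[gopnadbeb]

no segment meets the rule's conditions; no change.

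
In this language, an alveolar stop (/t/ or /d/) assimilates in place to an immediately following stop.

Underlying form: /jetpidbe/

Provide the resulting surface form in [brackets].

[jeppibbe]

/t/ before /p/ (labial) → [p]
/d/ before /b/ (labial) → [b]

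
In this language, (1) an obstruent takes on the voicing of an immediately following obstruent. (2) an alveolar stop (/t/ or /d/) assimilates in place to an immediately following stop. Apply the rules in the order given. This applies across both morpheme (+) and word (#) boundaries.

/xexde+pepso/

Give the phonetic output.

[xeɣde+pepso]

Rule 1: /x/ before /d/ (voiced) → [ɣ]
After rule 1: xeɣde+pepso
Rule 2: no segment meets the rule's conditions; no change.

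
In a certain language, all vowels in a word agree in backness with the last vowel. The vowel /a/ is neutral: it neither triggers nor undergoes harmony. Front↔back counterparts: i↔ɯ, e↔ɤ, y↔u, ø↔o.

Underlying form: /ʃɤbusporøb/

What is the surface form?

[ʃebyspørøb]

/ɤ/ harmonizes with /ø/ ([-back]) → [e]
/u/ harmonizes with /ø/ ([-back]) → [y]
/o/ harmonizes with /ø/ ([-back]) → [ø]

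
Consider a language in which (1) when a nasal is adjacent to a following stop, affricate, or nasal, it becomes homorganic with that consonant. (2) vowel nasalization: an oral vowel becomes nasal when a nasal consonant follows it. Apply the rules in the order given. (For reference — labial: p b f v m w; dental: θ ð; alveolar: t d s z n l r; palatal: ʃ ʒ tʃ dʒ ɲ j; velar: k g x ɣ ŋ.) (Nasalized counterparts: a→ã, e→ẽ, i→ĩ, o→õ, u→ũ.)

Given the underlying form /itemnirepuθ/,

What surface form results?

Rule 1: /m/ before /n/ (alveolar) → [n]
After rule 1: itennirepuθ
Rule 2: /e/ before nasal /n/ → [ẽ]

[itẽnnirepuθ]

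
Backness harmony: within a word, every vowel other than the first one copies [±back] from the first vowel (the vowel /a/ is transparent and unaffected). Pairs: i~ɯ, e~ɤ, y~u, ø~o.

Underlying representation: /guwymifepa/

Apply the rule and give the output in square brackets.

/y/ harmonizes with /u/ ([+back]) → [u]
/i/ harmonizes with /u/ ([+back]) → [ɯ]
/e/ harmonizes with /u/ ([+back]) → [ɤ]

[guwumɯfɤpa]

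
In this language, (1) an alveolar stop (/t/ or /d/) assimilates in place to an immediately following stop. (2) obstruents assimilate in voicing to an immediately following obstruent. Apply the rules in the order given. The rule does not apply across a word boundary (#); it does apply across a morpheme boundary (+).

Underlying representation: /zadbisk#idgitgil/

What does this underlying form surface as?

Rule 1: /d/ before /b/ (labial) → [b]
Rule 1: /d/ before /g/ (velar) → [g]
Rule 1: /t/ before /g/ (velar) → [k]
After rule 1: zabbisk#iggikgil
Rule 2: /k/ before /g/ (voiced) → [g]

[zabbisk#iggiggil]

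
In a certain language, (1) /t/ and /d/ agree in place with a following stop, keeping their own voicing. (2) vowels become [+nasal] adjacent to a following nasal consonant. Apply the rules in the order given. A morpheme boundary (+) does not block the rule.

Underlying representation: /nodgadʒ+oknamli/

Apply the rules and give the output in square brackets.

[noggadʒ+oknãmli]

Rule 1: /d/ before /g/ (velar) → [g]
After rule 1: noggadʒ+oknamli
Rule 2: /a/ before nasal /m/ → [ã]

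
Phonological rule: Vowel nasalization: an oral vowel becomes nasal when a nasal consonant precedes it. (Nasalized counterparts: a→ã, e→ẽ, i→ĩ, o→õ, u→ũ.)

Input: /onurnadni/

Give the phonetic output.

[onũrnãdnĩ]

/u/ after nasal /n/ → [ũ]
/a/ after nasal /n/ → [ã]
/i/ after nasal /n/ → [ĩ]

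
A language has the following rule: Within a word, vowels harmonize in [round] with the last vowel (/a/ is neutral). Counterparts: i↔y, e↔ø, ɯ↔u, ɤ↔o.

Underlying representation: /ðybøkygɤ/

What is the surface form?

[ðibekigɤ]

/y/ harmonizes with /ɤ/ ([-round]) → [i]
/ø/ harmonizes with /ɤ/ ([-round]) → [e]
/y/ harmonizes with /ɤ/ ([-round]) → [i]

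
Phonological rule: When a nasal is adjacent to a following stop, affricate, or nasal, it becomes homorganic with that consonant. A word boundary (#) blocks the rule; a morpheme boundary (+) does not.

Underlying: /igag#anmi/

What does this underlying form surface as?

[igag#ammi]

/n/ before /m/ (labial) → [m]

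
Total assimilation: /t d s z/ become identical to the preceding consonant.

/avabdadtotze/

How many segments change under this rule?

/d/ after /b/ → [b] (total assimilation)
/t/ after /d/ → [d] (total assimilation)
/z/ after /t/ → [t] (total assimilation)
3 segments change.

3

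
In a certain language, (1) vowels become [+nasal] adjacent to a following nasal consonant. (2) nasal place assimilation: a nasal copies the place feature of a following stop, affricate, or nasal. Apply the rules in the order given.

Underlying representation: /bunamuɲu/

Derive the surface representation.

[bũnãmũɲu]

Rule 1: /u/ before nasal /n/ → [ũ]
Rule 1: /a/ before nasal /m/ → [ã]
Rule 1: /u/ before nasal /ɲ/ → [ũ]
After rule 1: bũnãmũɲu
Rule 2: no segment meets the rule's conditions; no change.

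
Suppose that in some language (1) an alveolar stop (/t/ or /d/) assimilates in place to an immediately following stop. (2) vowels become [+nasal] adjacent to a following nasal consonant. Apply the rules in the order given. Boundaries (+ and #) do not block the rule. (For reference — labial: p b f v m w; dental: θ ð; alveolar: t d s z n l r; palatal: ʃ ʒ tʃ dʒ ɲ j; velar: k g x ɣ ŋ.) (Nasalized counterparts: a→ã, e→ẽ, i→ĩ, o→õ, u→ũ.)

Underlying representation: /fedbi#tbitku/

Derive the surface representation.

Rule 1: /d/ before /b/ (labial) → [b]
Rule 1: /t/ before /b/ (labial) → [p]
Rule 1: /t/ before /k/ (velar) → [k]
After rule 1: febbi#pbikku
Rule 2: no segment meets the rule's conditions; no change.

[febbi#pbikku]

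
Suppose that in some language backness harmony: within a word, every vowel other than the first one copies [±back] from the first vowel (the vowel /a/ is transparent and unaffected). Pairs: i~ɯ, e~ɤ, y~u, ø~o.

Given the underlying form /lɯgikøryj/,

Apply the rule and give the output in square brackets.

/i/ harmonizes with /ɯ/ ([+back]) → [ɯ]
/ø/ harmonizes with /ɯ/ ([+back]) → [o]
/y/ harmonizes with /ɯ/ ([+back]) → [u]

[lɯgɯkoruj]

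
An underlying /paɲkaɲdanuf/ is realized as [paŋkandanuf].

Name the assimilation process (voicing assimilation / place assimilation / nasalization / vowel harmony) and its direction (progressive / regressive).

/ɲ/→[ŋ] /ɲ/→[n].
Each target copies a feature from the following segment, so the direction is regressive.

place assimilation, regressive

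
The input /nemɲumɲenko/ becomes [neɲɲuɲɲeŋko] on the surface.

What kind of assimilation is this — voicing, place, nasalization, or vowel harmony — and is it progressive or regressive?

/m/→[ɲ] /m/→[ɲ] /n/→[ŋ].
Each target copies a feature from the following segment, so the direction is regressive.

place assimilation, regressive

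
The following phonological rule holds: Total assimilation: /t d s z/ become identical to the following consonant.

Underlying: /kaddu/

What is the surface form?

[kaddu]

no segment meets the rule's conditions; no change.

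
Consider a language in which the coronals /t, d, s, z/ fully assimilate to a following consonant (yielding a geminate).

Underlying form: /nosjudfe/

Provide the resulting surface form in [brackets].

[nojjuffe]

/s/ before /j/ → [j] (total assimilation)
/d/ before /f/ → [f] (total assimilation)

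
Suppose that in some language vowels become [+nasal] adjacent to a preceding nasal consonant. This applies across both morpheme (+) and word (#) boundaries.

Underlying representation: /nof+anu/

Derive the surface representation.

[nõf+anũ]

/o/ after nasal /n/ → [õ]
/u/ after nasal /n/ → [ũ]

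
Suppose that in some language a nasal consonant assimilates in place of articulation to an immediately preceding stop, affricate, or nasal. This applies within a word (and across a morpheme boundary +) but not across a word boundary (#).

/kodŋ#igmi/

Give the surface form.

/ŋ/ after /d/ (alveolar) → [n]
/m/ after /g/ (velar) → [ŋ]

[kodn#igŋi]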